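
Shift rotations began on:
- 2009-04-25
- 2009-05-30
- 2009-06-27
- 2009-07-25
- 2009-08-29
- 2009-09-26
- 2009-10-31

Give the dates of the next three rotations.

These are Saturdays with 35, 28, 28, 35, 28, 35-day gaps.
Each is the final Saturday of its month — 2009-05-30 is past the 28th, so '4th Saturday' doesn't fit.
Last Saturday of November 2009: 2009-11-28.
Last Saturday of December 2009: 2009-12-26.
January 2010 ends with Saturday 2010-01-30.

2009-11-28, 2009-12-26, 2010-01-30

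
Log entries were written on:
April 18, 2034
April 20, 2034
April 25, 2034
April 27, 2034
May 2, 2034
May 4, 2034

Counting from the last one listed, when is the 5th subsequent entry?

The gap pattern 2, 5, 2, 5, 2 repeats every 2 events.
These are the Tuesdays and Thursdays of each week.
Next Tuesday: May 9, 2034.
The following Thursday is May 11, 2034.
Next Tuesday: May 16, 2034.
The following Thursday is May 18, 2034.
Next Tuesday: May 23, 2034.

May 23, 2034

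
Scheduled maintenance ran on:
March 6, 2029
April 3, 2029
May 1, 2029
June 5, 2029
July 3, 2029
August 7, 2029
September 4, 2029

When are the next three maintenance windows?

These are Tuesdays at 28- or 35-day spacing (28, 28, 35, 28, 35, 28).
The pattern: 1st Tuesday of the month.
1st Tuesday of October 2029: October 2, 2029.
November 2029 — 1st Tuesday is November 6, 2029.
December 2029 — 1st Tuesday is December 4, 2029.

October 2, 2029; November 6, 2029; December 4, 2029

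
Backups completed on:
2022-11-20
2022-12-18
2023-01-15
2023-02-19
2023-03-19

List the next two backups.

2023-04-16, 2023-05-21

Gaps: 28, 28, 35, 28 days — a mix of 28 and 35. Every date is a Sunday.
Each is the 3rd Sunday of its month.
3rd Sunday of April 2023: 2023-04-16.
3rd Sunday of May 2023: 2023-05-21.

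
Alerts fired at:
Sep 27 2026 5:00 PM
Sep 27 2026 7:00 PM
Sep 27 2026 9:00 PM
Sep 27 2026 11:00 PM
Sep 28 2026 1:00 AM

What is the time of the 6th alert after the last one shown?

Gaps: 2, 2, 2, 2 hours — each event is 2 hours after the previous one.
Sep 28 2026 1:00 AM + 2 h = Sep 28 2026 3:00 AM.
Sep 28 2026 3:00 AM + 2 h = Sep 28 2026 5:00 AM.
Sep 28 2026 5:00 AM + 2 h = Sep 28 2026 7:00 AM.
Sep 28 2026 7:00 AM + 2 h = Sep 28 2026 9:00 AM.
Sep 28 2026 9:00 AM + 2 h = Sep 28 2026 11:00 AM.
Sep 28 2026 11:00 AM + 2 h = Sep 28 2026 1:00 PM.

Sep 28 2026 1:00 PM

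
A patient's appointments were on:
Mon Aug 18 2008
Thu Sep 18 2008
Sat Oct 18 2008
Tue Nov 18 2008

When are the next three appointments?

Gaps: 31, 30, 31 days — not constant. Every event is on the 18th of the month.
Pattern: the 18th of each month.
Next: December 2008 → Thu Dec 18 2008.
January 2009: Sun Jan 18 2009.
Next: February 2009 → Wed Feb 18 2009.

Thu Dec 18 2008, Sun Jan 18 2009, Wed Feb 18 2009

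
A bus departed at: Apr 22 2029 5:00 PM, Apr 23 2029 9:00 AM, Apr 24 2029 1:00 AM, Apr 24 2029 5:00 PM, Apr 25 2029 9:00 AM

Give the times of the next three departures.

Gaps: 16, 16, 16, 16 hours — each event is 16 hours after the previous one.
Apr 25 2029 9:00 AM + 16 h = Apr 26 2029 1:00 AM.
Apr 26 2029 1:00 AM + 16 h = Apr 26 2029 5:00 PM.
Apr 26 2029 5:00 PM + 16 h = Apr 27 2029 9:00 AM.

Apr 26 2029 1:00 AM, Apr 26 2029 5:00 PM, Apr 27 2029 9:00 AM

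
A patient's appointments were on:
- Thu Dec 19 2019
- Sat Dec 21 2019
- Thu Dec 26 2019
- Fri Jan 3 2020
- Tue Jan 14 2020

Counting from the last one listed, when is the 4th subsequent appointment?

The spacing grows by 3 each time: 2, 5, 8, 11 days.
Next gap: 14 days. Tue Jan 14 2020 + 14 days = Tue Jan 28 2020.
Next gap: 17 days. Tue Jan 28 2020 + 17 days = Fri Feb 14 2020.
Next gap: 20 days. Fri Feb 14 2020 + 20 days = Thu Mar 5 2020.
Next gap: 23 days. Thu Mar 5 2020 + 23 days = Sat Mar 28 2020.

Sat Mar 28 2020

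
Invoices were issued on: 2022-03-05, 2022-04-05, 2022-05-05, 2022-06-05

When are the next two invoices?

2022-07-05, 2022-08-05

The day-of-month is always 5 (31, 30, 31 days between events).
So this recurs on the 5th of each month.
July 2022: 2022-07-05.
August 2022: 2022-08-05.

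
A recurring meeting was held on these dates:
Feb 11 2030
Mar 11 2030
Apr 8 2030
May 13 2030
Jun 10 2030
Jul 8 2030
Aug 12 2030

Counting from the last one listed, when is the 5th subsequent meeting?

Jan 13 2031

Gaps: 28, 28, 35, 28, 28, 35 days — a mix of 28 and 35. Every date is a Monday.
Each is the 2nd Monday of its month.
2nd Monday of September 2030: Sep 9 2030.
2nd Monday of October 2030: Oct 14 2030.
2nd Monday of November 2030: Nov 11 2030.
December 2030 — 2nd Monday is Dec 9 2030.
2nd Monday of January 2031: Jan 13 2031.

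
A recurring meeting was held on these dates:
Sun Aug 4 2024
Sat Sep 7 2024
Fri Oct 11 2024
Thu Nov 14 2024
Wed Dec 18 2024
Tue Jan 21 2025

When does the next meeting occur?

Mon Feb 24 2025

The spacing is 34, 34, 34, 34, 34 days — always 34 days.
Tue Jan 21 2025 + 34 days = Mon Feb 24 2025.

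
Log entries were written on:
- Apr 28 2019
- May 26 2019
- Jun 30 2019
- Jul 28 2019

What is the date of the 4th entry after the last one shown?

All Sundays; the gaps (28, 35, 28) vary with month length.
This is the last Sunday of each month.
Last Sunday of August 2019: Aug 25 2019.
September 2019 ends with Sunday Sep 29 2019.
October 2019 ends with Sunday Oct 27 2019.
Last Sunday of November 2019: Nov 24 2019.

Nov 24 2019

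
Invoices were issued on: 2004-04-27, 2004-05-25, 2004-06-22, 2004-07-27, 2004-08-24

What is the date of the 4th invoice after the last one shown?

These are Tuesdays at 28- or 35-day spacing (28, 28, 35, 28).
The pattern: 4th Tuesday of the month.
4th Tuesday of September 2004: 2004-09-28.
4th Tuesday of October 2004: 2004-10-26.
4th Tuesday of November 2004: 2004-11-23.
4th Tuesday of December 2004: 2004-12-28.

2004-12-28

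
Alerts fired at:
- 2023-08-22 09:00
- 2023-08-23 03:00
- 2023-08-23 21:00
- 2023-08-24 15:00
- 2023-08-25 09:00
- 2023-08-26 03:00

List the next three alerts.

Spacing: 18, 18, 18, 18, 18 h — constant 18 h.
2023-08-26 03:00 + 18 h = 2023-08-26 21:00.
2023-08-26 21:00 + 18 h = 2023-08-27 15:00.
2023-08-27 15:00 + 18 h = 2023-08-28 09:00.

2023-08-26 21:00, 2023-08-27 15:00, 2023-08-28 09:00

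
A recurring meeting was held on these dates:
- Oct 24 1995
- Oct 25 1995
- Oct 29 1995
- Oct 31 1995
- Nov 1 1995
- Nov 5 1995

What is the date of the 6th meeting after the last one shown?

The gap pattern 1, 4, 2, 1, 4 repeats every 3 events.
These are the Tuesdays, Wednesdays and Sundays of each week.
Next Tuesday: Nov 7 1995.
Next Wednesday: Nov 8 1995.
Next Sunday: Nov 12 1995.
Next Tuesday: Nov 14 1995.
The following Wednesday is Nov 15 1995.
Next Sunday: Nov 19 1995.

Nov 19 1995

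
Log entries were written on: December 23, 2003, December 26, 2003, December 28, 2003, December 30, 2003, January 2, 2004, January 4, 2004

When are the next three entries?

The gap pattern 3, 2, 2, 3, 2 repeats every 3 events.
These are the Tuesdays, Fridays and Sundays of each week.
Next Tuesday: January 6, 2004.
Next Friday: January 9, 2004.
Next Sunday: January 11, 2004.

January 6, 2004; January 9, 2004; January 11, 2004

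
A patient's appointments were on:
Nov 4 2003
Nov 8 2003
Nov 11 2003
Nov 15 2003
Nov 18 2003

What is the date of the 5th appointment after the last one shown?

Every event lands on a Tuesday or Saturday (gaps cycle 4, 3, 4, 3).
So the schedule is: every Tuesday and Saturday.
Next Saturday: Nov 22 2003.
Next Tuesday: Nov 25 2003.
The following Saturday is Nov 29 2003.
Next Tuesday: Dec 2 2003.
The following Saturday is Dec 6 2003.

Dec 6 2003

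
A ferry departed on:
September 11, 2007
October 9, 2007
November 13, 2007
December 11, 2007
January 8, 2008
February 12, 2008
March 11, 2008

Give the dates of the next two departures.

April 8, 2008; May 13, 2008

All dates are Tuesdays, 28, 35, 28, 28, 35, 28 days apart.
Specifically, the 2nd Tuesday of each month.
April 2008 — 2nd Tuesday is April 8, 2008.
May 2008 — 2nd Tuesday is May 13, 2008.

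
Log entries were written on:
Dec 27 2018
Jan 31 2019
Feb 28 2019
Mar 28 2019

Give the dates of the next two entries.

All Thursdays; the gaps (35, 28, 28) vary with month length.
This is the last Thursday of each month.
April 2019 ends with Thursday Apr 25 2019.
Last Thursday of May 2019: May 30 2019.

Apr 25 2019, May 30 2019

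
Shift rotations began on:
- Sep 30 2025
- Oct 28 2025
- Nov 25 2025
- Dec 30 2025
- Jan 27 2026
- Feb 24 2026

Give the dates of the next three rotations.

Every date is a Tuesday; gaps 28, 28, 35, 28, 28 days.
Each is the last Tuesday of its month (at least one falls on the 29th or later, ruling out '4th Tuesday').
March 2026 ends with Tuesday Mar 31 2026.
Last Tuesday of April 2026: Apr 28 2026.
Last Tuesday of May 2026: May 26 2026.

Mar 31 2026, Apr 28 2026, May 26 2026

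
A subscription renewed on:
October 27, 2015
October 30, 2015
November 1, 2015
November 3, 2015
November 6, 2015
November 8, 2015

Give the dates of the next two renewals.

Every event lands on a Tuesday or Friday or Sunday (gaps cycle 3, 2, 2, 3, 2).
So the schedule is: every Tuesday, Friday and Sunday.
The following Tuesday is November 10, 2015.
The following Friday is November 13, 2015.

November 10, 2015; November 13, 2015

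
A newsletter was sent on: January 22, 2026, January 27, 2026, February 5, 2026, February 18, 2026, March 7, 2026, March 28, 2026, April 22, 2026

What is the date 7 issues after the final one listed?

Gaps: 5, 9, 13, 17, 21, 25 days — each gap is 4 larger than the previous one.
Next gap: 29 days. April 22, 2026 + 29 days = May 21, 2026.
Next gap: 33 days. May 21, 2026 + 33 days = June 23, 2026.
Next gap: 37 days. June 23, 2026 + 37 days = July 30, 2026.
Next gap: 41 days. July 30, 2026 + 41 days = September 9, 2026.
Next gap: 45 days. September 9, 2026 + 45 days = October 24, 2026.
Next gap: 49 days. October 24, 2026 + 49 days = December 12, 2026.
Next gap: 53 days. December 12, 2026 + 53 days = February 3, 2027.

February 3, 2027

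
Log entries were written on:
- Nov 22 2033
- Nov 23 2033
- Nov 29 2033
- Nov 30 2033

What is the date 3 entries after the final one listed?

Dec 13 2033

Every event lands on a Tuesday or Wednesday (gaps cycle 1, 6, 1).
So the schedule is: every Tuesday and Wednesday.
The following Tuesday is Dec 6 2033.
Next Wednesday: Dec 7 2033.
Next Tuesday: Dec 13 2033.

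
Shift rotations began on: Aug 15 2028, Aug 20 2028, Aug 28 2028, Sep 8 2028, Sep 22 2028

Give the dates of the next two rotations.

Oct 9 2028, Oct 29 2028

The spacing grows by 3 each time: 5, 8, 11, 14 days.
Next gap: 17 days. Sep 22 2028 + 17 days = Oct 9 2028.
Next gap: 20 days. Oct 9 2028 + 20 days = Oct 29 2028.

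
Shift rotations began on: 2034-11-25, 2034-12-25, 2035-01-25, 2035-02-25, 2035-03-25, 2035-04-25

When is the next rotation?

Gaps: 30, 31, 31, 28, 31 days — not constant. Every event is on the 25th of the month.
Pattern: the 25th of each month.
Next: May 2035 → 2035-05-25.

2035-05-25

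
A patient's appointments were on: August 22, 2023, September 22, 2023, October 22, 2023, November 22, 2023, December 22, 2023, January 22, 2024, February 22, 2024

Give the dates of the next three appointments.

Gaps: 31, 30, 31, 30, 31, 31 days — not constant. Every event is on the 22nd of the month.
Pattern: the 22nd of each month.
March 2024: March 22, 2024.
April 2024: April 22, 2024.
Next: May 2024 → May 22, 2024.

March 22, 2024; April 22, 2024; May 22, 2024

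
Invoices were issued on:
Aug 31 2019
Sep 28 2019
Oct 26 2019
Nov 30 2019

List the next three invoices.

Every date is a Saturday; gaps 28, 28, 35 days.
Each is the last Saturday of its month (at least one falls on the 29th or later, ruling out '4th Saturday').
December 2019 ends with Saturday Dec 28 2019.
January 2020 ends with Saturday Jan 25 2020.
February 2020 ends with Saturday Feb 29 2020.

Dec 28 2019, Jan 25 2020, Feb 29 2020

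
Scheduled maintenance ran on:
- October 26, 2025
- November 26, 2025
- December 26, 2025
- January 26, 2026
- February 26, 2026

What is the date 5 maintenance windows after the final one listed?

Each date is the 26th; the gaps (31, 30, 31, 31) track the month lengths.
The rule is the 26th of each month.
March 2026: March 26, 2026.
April 2026: April 26, 2026.
Next: May 2026 → May 26, 2026.
Next: June 2026 → June 26, 2026.
July 2026: July 26, 2026.

July 26, 2026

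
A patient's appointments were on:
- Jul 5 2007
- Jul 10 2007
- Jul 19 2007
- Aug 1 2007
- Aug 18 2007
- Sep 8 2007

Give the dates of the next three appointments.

Oct 3 2007, Nov 1 2007, Dec 4 2007

The spacing grows by 4 each time: 5, 9, 13, 17, 21 days.
Next gap: 25 days. Sep 8 2007 + 25 days = Oct 3 2007.
Next gap: 29 days. Oct 3 2007 + 29 days = Nov 1 2007.
Next gap: 33 days. Nov 1 2007 + 33 days = Dec 4 2007.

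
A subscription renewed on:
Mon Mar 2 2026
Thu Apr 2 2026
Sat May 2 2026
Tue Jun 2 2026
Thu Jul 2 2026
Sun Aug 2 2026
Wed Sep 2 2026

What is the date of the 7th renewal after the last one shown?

Gaps: 31, 30, 31, 30, 31, 31 days — not constant. Every event is on the 2nd of the month.
Pattern: the 2nd of each month.
Next: October 2026 → Fri Oct 2 2026.
Next: November 2026 → Mon Nov 2 2026.
Next: December 2026 → Wed Dec 2 2026.
Next: January 2027 → Sat Jan 2 2027.
Next: February 2027 → Tue Feb 2 2027.
March 2027: Tue Mar 2 2027.
April 2027: Fri Apr 2 2027.

Fri Apr 2 2027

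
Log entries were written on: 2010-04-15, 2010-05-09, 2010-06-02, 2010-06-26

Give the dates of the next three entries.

2010-07-20, 2010-08-13, 2010-09-06

The spacing is 24, 24, 24 days — always 24 days.
2010-06-26 + 24 days = 2010-07-20.
2010-07-20 + 24 days = 2010-08-13.
2010-08-13 + 24 days = 2010-09-06.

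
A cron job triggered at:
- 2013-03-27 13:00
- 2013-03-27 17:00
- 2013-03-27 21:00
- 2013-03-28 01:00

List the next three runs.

The interval is a steady 4 hours (4, 4, 4).
2013-03-28 01:00 + 4 h = 2013-03-28 05:00.
2013-03-28 05:00 + 4 h = 2013-03-28 09:00.
2013-03-28 09:00 + 4 h = 2013-03-28 13:00.

2013-03-28 05:00, 2013-03-28 09:00, 2013-03-28 13:00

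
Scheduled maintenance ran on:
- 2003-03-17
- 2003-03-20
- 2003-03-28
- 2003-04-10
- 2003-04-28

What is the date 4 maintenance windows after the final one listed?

2003-08-28

Intervals are 3, 8, 13, 18 days — an arithmetic progression with common difference 5.
Next gap: 23 days. 2003-04-28 + 23 days = 2003-05-21.
Next gap: 28 days. 2003-05-21 + 28 days = 2003-06-18.
Next gap: 33 days. 2003-06-18 + 33 days = 2003-07-21.
Next gap: 38 days. 2003-07-21 + 38 days = 2003-08-28.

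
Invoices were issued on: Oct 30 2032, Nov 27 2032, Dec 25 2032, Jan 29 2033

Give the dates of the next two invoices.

Every date is a Saturday; gaps 28, 28, 35 days.
Each is the last Saturday of its month (at least one falls on the 29th or later, ruling out '4th Saturday').
Last Saturday of February 2033: Feb 26 2033.
March 2033 ends with Saturday Mar 26 2033.

Feb 26 2033, Mar 26 2033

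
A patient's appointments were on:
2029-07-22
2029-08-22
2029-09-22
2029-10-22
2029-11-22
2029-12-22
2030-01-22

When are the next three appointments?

Gaps: 31, 31, 30, 31, 30, 31 days — not constant. Every event is on the 22nd of the month.
Pattern: the 22nd of each month.
February 2030: 2030-02-22.
March 2030: 2030-03-22.
April 2030: 2030-04-22.

2030-02-22, 2030-03-22, 2030-04-22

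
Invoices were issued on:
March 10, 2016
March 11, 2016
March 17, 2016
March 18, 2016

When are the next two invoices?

March 24, 2016; March 25, 2016

The gap pattern 1, 6, 1 repeats every 2 events.
These are the Thursdays and Fridays of each week.
The following Thursday is March 24, 2016.
The following Friday is March 25, 2016.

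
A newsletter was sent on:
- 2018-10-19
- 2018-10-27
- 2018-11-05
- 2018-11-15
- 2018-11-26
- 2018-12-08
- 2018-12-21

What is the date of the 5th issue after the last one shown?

Gaps: 8, 9, 10, 11, 12, 13 days — each gap is 1 larger than the previous one.
Next gap: 14 days. 2018-12-21 + 14 days = 2019-01-04.
Next gap: 15 days. 2019-01-04 + 15 days = 2019-01-19.
Next gap: 16 days. 2019-01-19 + 16 days = 2019-02-04.
Next gap: 17 days. 2019-02-04 + 17 days = 2019-02-21.
Next gap: 18 days. 2019-02-21 + 18 days = 2019-03-11.

2019-03-11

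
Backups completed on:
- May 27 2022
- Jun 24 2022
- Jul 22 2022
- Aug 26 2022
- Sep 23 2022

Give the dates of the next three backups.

Oct 28 2022, Nov 25 2022, Dec 23 2022

Gaps: 28, 28, 35, 28 days — a mix of 28 and 35. Every date is a Friday.
Each is the 4th Friday of its month.
4th Friday of October 2022: Oct 28 2022.
November 2022 — 4th Friday is Nov 25 2022.
December 2022 — 4th Friday is Dec 23 2022.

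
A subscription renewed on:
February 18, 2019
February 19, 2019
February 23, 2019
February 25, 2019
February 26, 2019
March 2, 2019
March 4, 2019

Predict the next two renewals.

March 5, 2019; March 9, 2019

Every event lands on a Monday or Tuesday or Saturday (gaps cycle 1, 4, 2, 1, 4, 2).
So the schedule is: every Monday, Tuesday and Saturday.
The following Tuesday is March 5, 2019.
Next Saturday: March 9, 2019.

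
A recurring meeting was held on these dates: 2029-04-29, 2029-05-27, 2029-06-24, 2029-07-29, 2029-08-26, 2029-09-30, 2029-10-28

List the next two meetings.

2029-11-25, 2029-12-30

Every date is a Sunday; gaps 28, 28, 35, 28, 35, 28 days.
Each is the last Sunday of its month (at least one falls on the 29th or later, ruling out '4th Sunday').
November 2029 ends with Sunday 2029-11-25.
Last Sunday of December 2029: 2029-12-30.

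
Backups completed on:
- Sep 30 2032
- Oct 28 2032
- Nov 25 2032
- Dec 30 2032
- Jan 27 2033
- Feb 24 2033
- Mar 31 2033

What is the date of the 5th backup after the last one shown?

Every date is a Thursday; gaps 28, 28, 35, 28, 28, 35 days.
Each is the last Thursday of its month (at least one falls on the 29th or later, ruling out '4th Thursday').
April 2033 ends with Thursday Apr 28 2033.
May 2033 ends with Thursday May 26 2033.
June 2033 ends with Thursday Jun 30 2033.
Last Thursday of July 2033: Jul 28 2033.
August 2033 ends with Thursday Aug 25 2033.

Aug 25 2033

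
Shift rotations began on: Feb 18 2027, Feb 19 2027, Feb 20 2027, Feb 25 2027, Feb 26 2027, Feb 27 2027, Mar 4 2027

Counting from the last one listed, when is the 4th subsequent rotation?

Every event lands on a Thursday or Friday or Saturday (gaps cycle 1, 1, 5, 1, 1, 5).
So the schedule is: every Thursday, Friday and Saturday.
The following Friday is Mar 5 2027.
The following Saturday is Mar 6 2027.
The following Thursday is Mar 11 2027.
Next Friday: Mar 12 2027.

Mar 12 2027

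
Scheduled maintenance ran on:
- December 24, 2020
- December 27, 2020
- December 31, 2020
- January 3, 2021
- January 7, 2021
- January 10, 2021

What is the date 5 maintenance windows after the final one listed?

Gaps: 3, 4, 3, 4, 3 days — not constant, but cyclic with period 2.
The events fall on every Thursday and Sunday.
Next Thursday: January 14, 2021.
The following Sunday is January 17, 2021.
Next Thursday: January 21, 2021.
The following Sunday is January 24, 2021.
Next Thursday: January 28, 2021.

January 28, 2021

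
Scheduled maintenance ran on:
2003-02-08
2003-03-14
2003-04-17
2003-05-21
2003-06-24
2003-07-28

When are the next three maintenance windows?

2003-08-31, 2003-10-04, 2003-11-07

The spacing is 34, 34, 34, 34, 34 days — always 34 days.
2003-07-28 + 34 days = 2003-08-31.
2003-08-31 + 34 days = 2003-10-04.
2003-10-04 + 34 days = 2003-11-07.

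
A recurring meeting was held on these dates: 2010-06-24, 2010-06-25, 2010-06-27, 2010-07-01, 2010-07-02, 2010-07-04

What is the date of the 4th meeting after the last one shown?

Every event lands on a Thursday or Friday or Sunday (gaps cycle 1, 2, 4, 1, 2).
So the schedule is: every Thursday, Friday and Sunday.
The following Thursday is 2010-07-08.
The following Friday is 2010-07-09.
The following Sunday is 2010-07-11.
The following Thursday is 2010-07-15.

2010-07-15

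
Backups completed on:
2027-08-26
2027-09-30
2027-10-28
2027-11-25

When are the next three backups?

2027-12-30, 2028-01-27, 2028-02-24

These are Thursdays with 35, 28, 28-day gaps.
Each is the final Thursday of its month — 2027-09-30 is past the 28th, so '4th Thursday' doesn't fit.
Last Thursday of December 2027: 2027-12-30.
Last Thursday of January 2028: 2028-01-27.
February 2028 ends with Thursday 2028-02-24.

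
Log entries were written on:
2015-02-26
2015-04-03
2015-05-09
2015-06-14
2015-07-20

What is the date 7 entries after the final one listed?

Every event comes 36 days after the last (36, 36, 36, 36).
2015-07-20 + 36 days = 2015-08-25.
2015-08-25 + 36 days = 2015-09-30.
2015-09-30 + 36 days = 2015-11-05.
2015-11-05 + 36 days = 2015-12-11.
2015-12-11 + 36 days = 2016-01-16.
2016-01-16 + 36 days = 2016-02-21.
2016-02-21 + 36 days = 2016-03-28.

2016-03-28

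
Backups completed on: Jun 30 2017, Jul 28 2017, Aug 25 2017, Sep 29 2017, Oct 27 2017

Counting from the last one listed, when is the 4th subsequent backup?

Feb 23 2018

Every date is a Friday; gaps 28, 28, 35, 28 days.
Each is the last Friday of its month (at least one falls on the 29th or later, ruling out '4th Friday').
November 2017 ends with Friday Nov 24 2017.
December 2017 ends with Friday Dec 29 2017.
January 2018 ends with Friday Jan 26 2018.
February 2018 ends with Friday Feb 23 2018.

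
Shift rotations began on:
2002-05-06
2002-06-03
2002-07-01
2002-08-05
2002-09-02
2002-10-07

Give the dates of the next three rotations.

2002-11-04, 2002-12-02, 2003-01-06

These are Mondays at 28- or 35-day spacing (28, 28, 35, 28, 35).
The pattern: 1st Monday of the month.
November 2002 — 1st Monday is 2002-11-04.
December 2002 — 1st Monday is 2002-12-02.
January 2003 — 1st Monday is 2003-01-06.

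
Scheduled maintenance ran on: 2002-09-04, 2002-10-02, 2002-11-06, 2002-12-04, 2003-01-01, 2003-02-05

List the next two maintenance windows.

Gaps: 28, 35, 28, 28, 35 days — a mix of 28 and 35. Every date is a Wednesday.
Each is the 1st Wednesday of its month.
March 2003 — 1st Wednesday is 2003-03-05.
1st Wednesday of April 2003: 2003-04-02.

2003-03-05, 2003-04-02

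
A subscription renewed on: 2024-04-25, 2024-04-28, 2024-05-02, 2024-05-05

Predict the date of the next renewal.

2024-05-09

Every event lands on a Thursday or Sunday (gaps cycle 3, 4, 3).
So the schedule is: every Thursday and Sunday.
The following Thursday is 2024-05-09.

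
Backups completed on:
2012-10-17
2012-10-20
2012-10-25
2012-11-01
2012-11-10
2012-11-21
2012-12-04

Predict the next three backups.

Intervals are 3, 5, 7, 9, 11, 13 days — an arithmetic progression with common difference 2.
Next gap: 15 days. 2012-12-04 + 15 days = 2012-12-19.
Next gap: 17 days. 2012-12-19 + 17 days = 2013-01-05.
Next gap: 19 days. 2013-01-05 + 19 days = 2013-01-24.

2012-12-19, 2013-01-05, 2013-01-24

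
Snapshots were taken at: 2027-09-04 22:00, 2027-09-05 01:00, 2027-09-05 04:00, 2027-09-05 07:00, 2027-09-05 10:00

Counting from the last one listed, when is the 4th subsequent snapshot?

Spacing: 3, 3, 3, 3 h — constant 3 h.
2027-09-05 10:00 + 3 h = 2027-09-05 13:00.
2027-09-05 13:00 + 3 h = 2027-09-05 16:00.
2027-09-05 16:00 + 3 h = 2027-09-05 19:00.
2027-09-05 19:00 + 3 h = 2027-09-05 22:00.

2027-09-05 22:00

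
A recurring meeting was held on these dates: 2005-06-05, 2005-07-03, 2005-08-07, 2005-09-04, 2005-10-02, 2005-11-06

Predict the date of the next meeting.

2005-12-04

These are Sundays at 28- or 35-day spacing (28, 35, 28, 28, 35).
The pattern: 1st Sunday of the month.
1st Sunday of December 2005: 2005-12-04.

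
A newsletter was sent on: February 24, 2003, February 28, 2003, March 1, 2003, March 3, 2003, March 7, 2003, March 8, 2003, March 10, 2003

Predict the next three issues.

March 14, 2003; March 15, 2003; March 17, 2003

Every event lands on a Monday or Friday or Saturday (gaps cycle 4, 1, 2, 4, 1, 2).
So the schedule is: every Monday, Friday and Saturday.
The following Friday is March 14, 2003.
The following Saturday is March 15, 2003.
Next Monday: March 17, 2003.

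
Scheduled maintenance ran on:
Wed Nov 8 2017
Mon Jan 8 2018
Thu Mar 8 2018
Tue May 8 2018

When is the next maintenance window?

Gaps: 61, 59, 61 days — not constant. Every event is on the 8th of the month.
Pattern: the 8th of every 2 months.
Next: July 2018 → Sun Jul 8 2018.

Sun Jul 8 2018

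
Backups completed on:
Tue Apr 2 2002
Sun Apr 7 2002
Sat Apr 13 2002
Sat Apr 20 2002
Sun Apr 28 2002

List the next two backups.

Tue May 7 2002, Fri May 17 2002

The spacing grows by 1 each time: 5, 6, 7, 8 days.
Next gap: 9 days. Sun Apr 28 2002 + 9 days = Tue May 7 2002.
Next gap: 10 days. Tue May 7 2002 + 10 days = Fri May 17 2002.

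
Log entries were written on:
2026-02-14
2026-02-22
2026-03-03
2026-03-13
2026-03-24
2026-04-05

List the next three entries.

2026-04-18, 2026-05-02, 2026-05-17

The spacing grows by 1 each time: 8, 9, 10, 11, 12 days.
Next gap: 13 days. 2026-04-05 + 13 days = 2026-04-18.
Next gap: 14 days. 2026-04-18 + 14 days = 2026-05-02.
Next gap: 15 days. 2026-05-02 + 15 days = 2026-05-17.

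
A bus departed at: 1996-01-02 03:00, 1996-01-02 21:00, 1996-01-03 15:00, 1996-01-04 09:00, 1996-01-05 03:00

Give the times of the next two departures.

1996-01-05 21:00, 1996-01-06 15:00

Gaps: 18, 18, 18, 18 hours — each event is 18 hours after the previous one.
1996-01-05 03:00 + 18 h = 1996-01-05 21:00.
1996-01-05 21:00 + 18 h = 1996-01-06 15:00.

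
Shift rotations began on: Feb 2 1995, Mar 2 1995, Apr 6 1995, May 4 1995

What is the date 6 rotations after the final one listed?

Nov 2 1995

All dates are Thursdays, 28, 35, 28 days apart.
Specifically, the 1st Thursday of each month.
June 1995 — 1st Thursday is Jun 1 1995.
1st Thursday of July 1995: Jul 6 1995.
1st Thursday of August 1995: Aug 3 1995.
September 1995 — 1st Thursday is Sep 7 1995.
October 1995 — 1st Thursday is Oct 5 1995.
1st Thursday of November 1995: Nov 2 1995.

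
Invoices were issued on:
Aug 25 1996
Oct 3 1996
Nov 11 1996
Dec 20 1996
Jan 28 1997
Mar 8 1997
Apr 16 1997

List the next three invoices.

Every event comes 39 days after the last (39, 39, 39, 39, 39, 39).
Apr 16 1997 + 39 days = May 25 1997.
May 25 1997 + 39 days = Jul 3 1997.
Jul 3 1997 + 39 days = Aug 11 1997.

May 25 1997, Jul 3 1997, Aug 11 1997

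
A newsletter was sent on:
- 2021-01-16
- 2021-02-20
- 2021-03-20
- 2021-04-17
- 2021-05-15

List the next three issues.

Gaps: 35, 28, 28, 28 days — a mix of 28 and 35. Every date is a Saturday.
Each is the 3rd Saturday of its month.
June 2021 — 3rd Saturday is 2021-06-19.
3rd Saturday of July 2021: 2021-07-17.
3rd Saturday of August 2021: 2021-08-21.

2021-06-19, 2021-07-17, 2021-08-21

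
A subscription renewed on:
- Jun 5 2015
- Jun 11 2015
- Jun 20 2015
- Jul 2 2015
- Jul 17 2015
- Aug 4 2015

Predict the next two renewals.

Aug 25 2015, Sep 18 2015

The spacing grows by 3 each time: 6, 9, 12, 15, 18 days.
Next gap: 21 days. Aug 4 2015 + 21 days = Aug 25 2015.
Next gap: 24 days. Aug 25 2015 + 24 days = Sep 18 2015.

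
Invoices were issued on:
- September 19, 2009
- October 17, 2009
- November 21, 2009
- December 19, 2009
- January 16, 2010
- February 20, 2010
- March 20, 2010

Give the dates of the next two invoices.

April 17, 2010; May 15, 2010

Gaps: 28, 35, 28, 28, 35, 28 days — a mix of 28 and 35. Every date is a Saturday.
Each is the 3rd Saturday of its month.
3rd Saturday of April 2010: April 17, 2010.
3rd Saturday of May 2010: May 15, 2010.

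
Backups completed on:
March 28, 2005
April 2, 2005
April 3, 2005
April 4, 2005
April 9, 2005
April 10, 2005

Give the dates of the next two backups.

Gaps: 5, 1, 1, 5, 1 days — not constant, but cyclic with period 3.
The events fall on every Monday, Saturday and Sunday.
Next Monday: April 11, 2005.
Next Saturday: April 16, 2005.

April 11, 2005; April 16, 2005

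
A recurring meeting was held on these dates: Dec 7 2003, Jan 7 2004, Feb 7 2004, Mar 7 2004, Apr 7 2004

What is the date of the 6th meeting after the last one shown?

Each date is the 7th; the gaps (31, 31, 29, 31) track the month lengths.
The rule is the 7th of each month.
May 2004: May 7 2004.
Next: June 2004 → Jun 7 2004.
Next: July 2004 → Jul 7 2004.
August 2004: Aug 7 2004.
Next: September 2004 → Sep 7 2004.
October 2004: Oct 7 2004.

Oct 7 2004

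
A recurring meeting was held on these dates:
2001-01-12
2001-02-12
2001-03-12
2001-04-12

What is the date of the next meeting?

2001-05-12

The day-of-month is always 12 (31, 28, 31 days between events).
So this recurs on the 12th of each month.
Next: May 2001 → 2001-05-12.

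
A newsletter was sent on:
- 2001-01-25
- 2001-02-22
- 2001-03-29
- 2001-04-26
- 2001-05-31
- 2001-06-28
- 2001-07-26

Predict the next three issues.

All Thursdays; the gaps (28, 35, 28, 35, 28, 28) vary with month length.
This is the last Thursday of each month.
August 2001 ends with Thursday 2001-08-30.
Last Thursday of September 2001: 2001-09-27.
October 2001 ends with Thursday 2001-10-25.

2001-08-30, 2001-09-27, 2001-10-25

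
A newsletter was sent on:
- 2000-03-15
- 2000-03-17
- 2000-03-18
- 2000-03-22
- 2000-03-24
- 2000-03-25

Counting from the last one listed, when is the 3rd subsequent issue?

2000-04-01

The gap pattern 2, 1, 4, 2, 1 repeats every 3 events.
These are the Wednesdays, Fridays and Saturdays of each week.
The following Wednesday is 2000-03-29.
Next Friday: 2000-03-31.
Next Saturday: 2000-04-01.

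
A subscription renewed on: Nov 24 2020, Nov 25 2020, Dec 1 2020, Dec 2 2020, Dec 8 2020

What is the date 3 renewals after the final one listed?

The gap pattern 1, 6, 1, 6 repeats every 2 events.
These are the Tuesdays and Wednesdays of each week.
Next Wednesday: Dec 9 2020.
Next Tuesday: Dec 15 2020.
The following Wednesday is Dec 16 2020.

Dec 16 2020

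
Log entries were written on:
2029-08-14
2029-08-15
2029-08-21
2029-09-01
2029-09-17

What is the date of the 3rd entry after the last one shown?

2029-12-04

The spacing grows by 5 each time: 1, 6, 11, 16 days.
Next gap: 21 days. 2029-09-17 + 21 days = 2029-10-08.
Next gap: 26 days. 2029-10-08 + 26 days = 2029-11-03.
Next gap: 31 days. 2029-11-03 + 31 days = 2029-12-04.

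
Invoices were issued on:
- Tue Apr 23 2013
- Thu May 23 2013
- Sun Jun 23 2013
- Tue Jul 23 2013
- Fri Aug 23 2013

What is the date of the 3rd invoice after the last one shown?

Gaps: 30, 31, 30, 31 days — not constant. Every event is on the 23rd of the month.
Pattern: the 23rd of each month.
Next: September 2013 → Mon Sep 23 2013.
October 2013: Wed Oct 23 2013.
Next: November 2013 → Sat Nov 23 2013.

Sat Nov 23 2013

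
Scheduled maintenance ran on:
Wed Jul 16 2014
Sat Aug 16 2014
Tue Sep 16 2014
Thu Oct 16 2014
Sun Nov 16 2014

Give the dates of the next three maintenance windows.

Tue Dec 16 2014, Fri Jan 16 2015, Mon Feb 16 2015

Each date is the 16th; the gaps (31, 31, 30, 31) track the month lengths.
The rule is the 16th of each month.
Next: December 2014 → Tue Dec 16 2014.
Next: January 2015 → Fri Jan 16 2015.
Next: February 2015 → Mon Feb 16 2015.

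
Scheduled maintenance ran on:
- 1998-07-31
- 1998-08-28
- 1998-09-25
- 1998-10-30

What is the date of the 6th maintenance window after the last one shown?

All Fridays; the gaps (28, 28, 35) vary with month length.
This is the last Friday of each month.
Last Friday of November 1998: 1998-11-27.
December 1998 ends with Friday 1998-12-25.
Last Friday of January 1999: 1999-01-29.
February 1999 ends with Friday 1999-02-26.
Last Friday of March 1999: 1999-03-26.
Last Friday of April 1999: 1999-04-30.

1999-04-30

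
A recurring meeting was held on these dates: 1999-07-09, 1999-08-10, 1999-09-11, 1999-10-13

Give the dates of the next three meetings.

1999-11-14, 1999-12-16, 2000-01-17

Gaps between consecutive events: 32, 32, 32 days — a constant 32-day interval.
1999-10-13 + 32 days = 1999-11-14.
1999-11-14 + 32 days = 1999-12-16.
1999-12-16 + 32 days = 2000-01-17.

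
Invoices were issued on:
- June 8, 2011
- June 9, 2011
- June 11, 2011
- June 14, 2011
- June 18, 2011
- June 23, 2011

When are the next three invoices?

Gaps: 1, 2, 3, 4, 5 days — each gap is 1 larger than the previous one.
Next gap: 6 days. June 23, 2011 + 6 days = June 29, 2011.
Next gap: 7 days. June 29, 2011 + 7 days = July 6, 2011.
Next gap: 8 days. July 6, 2011 + 8 days = July 14, 2011.

June 29, 2011; July 6, 2011; July 14, 2011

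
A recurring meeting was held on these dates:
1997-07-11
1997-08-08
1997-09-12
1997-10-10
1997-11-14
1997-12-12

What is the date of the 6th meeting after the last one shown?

Gaps: 28, 35, 28, 35, 28 days — a mix of 28 and 35. Every date is a Friday.
Each is the 2nd Friday of its month.
January 1998 — 2nd Friday is 1998-01-09.
2nd Friday of February 1998: 1998-02-13.
2nd Friday of March 1998: 1998-03-13.
April 1998 — 2nd Friday is 1998-04-10.
2nd Friday of May 1998: 1998-05-08.
2nd Friday of June 1998: 1998-06-12.

1998-06-12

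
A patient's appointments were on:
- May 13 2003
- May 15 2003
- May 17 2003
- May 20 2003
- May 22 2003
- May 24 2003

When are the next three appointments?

May 27 2003, May 29 2003, May 31 2003

The gap pattern 2, 2, 3, 2, 2 repeats every 3 events.
These are the Tuesdays, Thursdays and Saturdays of each week.
Next Tuesday: May 27 2003.
Next Thursday: May 29 2003.
Next Saturday: May 31 2003.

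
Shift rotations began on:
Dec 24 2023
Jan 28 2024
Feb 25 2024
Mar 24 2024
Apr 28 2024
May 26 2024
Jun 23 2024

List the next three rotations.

Gaps: 35, 28, 28, 35, 28, 28 days — a mix of 28 and 35. Every date is a Sunday.
Each is the 4th Sunday of its month.
July 2024 — 4th Sunday is Jul 28 2024.
August 2024 — 4th Sunday is Aug 25 2024.
4th Sunday of September 2024: Sep 22 2024.

Jul 28 2024, Aug 25 2024, Sep 22 2024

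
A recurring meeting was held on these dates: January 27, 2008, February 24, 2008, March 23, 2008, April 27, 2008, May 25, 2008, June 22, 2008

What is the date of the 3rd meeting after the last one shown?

September 28, 2008

These are Sundays at 28- or 35-day spacing (28, 28, 35, 28, 28).
The pattern: 4th Sunday of the month.
July 2008 — 4th Sunday is July 27, 2008.
August 2008 — 4th Sunday is August 24, 2008.
September 2008 — 4th Sunday is September 28, 2008.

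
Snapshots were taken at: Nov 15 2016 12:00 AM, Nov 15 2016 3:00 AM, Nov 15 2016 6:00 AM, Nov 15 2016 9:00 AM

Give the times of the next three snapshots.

Gaps: 3, 3, 3 hours — each event is 3 hours after the previous one.
Nov 15 2016 9:00 AM + 3 h = Nov 15 2016 12:00 PM.
Nov 15 2016 12:00 PM + 3 h = Nov 15 2016 3:00 PM.
Nov 15 2016 3:00 PM + 3 h = Nov 15 2016 6:00 PM.

Nov 15 2016 12:00 PM, Nov 15 2016 3:00 PM, Nov 15 2016 6:00 PM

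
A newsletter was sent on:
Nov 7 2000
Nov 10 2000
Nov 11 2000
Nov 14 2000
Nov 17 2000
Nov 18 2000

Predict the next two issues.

Every event lands on a Tuesday or Friday or Saturday (gaps cycle 3, 1, 3, 3, 1).
So the schedule is: every Tuesday, Friday and Saturday.
Next Tuesday: Nov 21 2000.
The following Friday is Nov 24 2000.

Nov 21 2000, Nov 24 2000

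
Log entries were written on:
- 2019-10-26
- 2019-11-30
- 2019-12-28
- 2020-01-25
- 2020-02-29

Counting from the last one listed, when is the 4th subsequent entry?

These are Saturdays with 35, 28, 28, 35-day gaps.
Each is the final Saturday of its month — 2019-11-30 is past the 28th, so '4th Saturday' doesn't fit.
March 2020 ends with Saturday 2020-03-28.
April 2020 ends with Saturday 2020-04-25.
May 2020 ends with Saturday 2020-05-30.
Last Saturday of June 2020: 2020-06-27.

2020-06-27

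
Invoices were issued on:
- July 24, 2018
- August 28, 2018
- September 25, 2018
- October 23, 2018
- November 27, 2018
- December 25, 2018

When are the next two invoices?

January 22, 2019; February 26, 2019

Gaps: 35, 28, 28, 35, 28 days — a mix of 28 and 35. Every date is a Tuesday.
Each is the 4th Tuesday of its month.
4th Tuesday of January 2019: January 22, 2019.
February 2019 — 4th Tuesday is February 26, 2019.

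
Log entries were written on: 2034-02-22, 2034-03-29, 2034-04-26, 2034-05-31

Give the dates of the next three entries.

All Wednesdays; the gaps (35, 28, 35) vary with month length.
This is the last Wednesday of each month.
June 2034 ends with Wednesday 2034-06-28.
Last Wednesday of July 2034: 2034-07-26.
Last Wednesday of August 2034: 2034-08-30.

2034-06-28, 2034-07-26, 2034-08-30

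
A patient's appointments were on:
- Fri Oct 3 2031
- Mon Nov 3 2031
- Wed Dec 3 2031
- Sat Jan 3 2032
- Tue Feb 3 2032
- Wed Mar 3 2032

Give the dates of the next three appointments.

Gaps: 31, 30, 31, 31, 29 days — not constant. Every event is on the 3rd of the month.
Pattern: the 3rd of each month.
April 2032: Sat Apr 3 2032.
May 2032: Mon May 3 2032.
June 2032: Thu Jun 3 2032.

Sat Apr 3 2032, Mon May 3 2032, Thu Jun 3 2032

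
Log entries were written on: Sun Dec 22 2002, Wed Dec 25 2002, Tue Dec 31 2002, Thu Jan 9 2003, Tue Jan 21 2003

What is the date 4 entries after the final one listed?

The spacing grows by 3 each time: 3, 6, 9, 12 days.
Next gap: 15 days. Tue Jan 21 2003 + 15 days = Wed Feb 5 2003.
Next gap: 18 days. Wed Feb 5 2003 + 18 days = Sun Feb 23 2003.
Next gap: 21 days. Sun Feb 23 2003 + 21 days = Sun Mar 16 2003.
Next gap: 24 days. Sun Mar 16 2003 + 24 days = Wed Apr 9 2003.

Wed Apr 9 2003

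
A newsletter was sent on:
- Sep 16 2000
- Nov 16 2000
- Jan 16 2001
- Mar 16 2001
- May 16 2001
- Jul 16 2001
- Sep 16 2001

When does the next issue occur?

The day-of-month is always 16 (61, 61, 59, 61, 61, 62 days between events).
So this recurs on the 16th of every 2 months.
Next: November 2001 → Nov 16 2001.

Nov 16 2001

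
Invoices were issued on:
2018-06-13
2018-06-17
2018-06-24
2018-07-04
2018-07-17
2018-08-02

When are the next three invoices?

2018-08-21, 2018-09-12, 2018-10-07

Gaps: 4, 7, 10, 13, 16 days — each gap is 3 larger than the previous one.
Next gap: 19 days. 2018-08-02 + 19 days = 2018-08-21.
Next gap: 22 days. 2018-08-21 + 22 days = 2018-09-12.
Next gap: 25 days. 2018-09-12 + 25 days = 2018-10-07.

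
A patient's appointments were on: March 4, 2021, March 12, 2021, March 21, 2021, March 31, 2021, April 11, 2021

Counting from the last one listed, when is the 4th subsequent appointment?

Intervals are 8, 9, 10, 11 days — an arithmetic progression with common difference 1.
Next gap: 12 days. April 11, 2021 + 12 days = April 23, 2021.
Next gap: 13 days. April 23, 2021 + 13 days = May 6, 2021.
Next gap: 14 days. May 6, 2021 + 14 days = May 20, 2021.
Next gap: 15 days. May 20, 2021 + 15 days = June 4, 2021.

June 4, 2021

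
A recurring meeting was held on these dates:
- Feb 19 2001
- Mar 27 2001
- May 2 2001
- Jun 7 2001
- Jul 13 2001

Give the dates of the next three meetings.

The spacing is 36, 36, 36, 36 days — always 36 days.
Jul 13 2001 + 36 days = Aug 18 2001.
Aug 18 2001 + 36 days = Sep 23 2001.
Sep 23 2001 + 36 days = Oct 29 2001.

Aug 18 2001, Sep 23 2001, Oct 29 2001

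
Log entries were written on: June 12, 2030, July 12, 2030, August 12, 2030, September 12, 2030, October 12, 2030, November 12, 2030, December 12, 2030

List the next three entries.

The day-of-month is always 12 (30, 31, 31, 30, 31, 30 days between events).
So this recurs on the 12th of each month.
Next: January 2031 → January 12, 2031.
Next: February 2031 → February 12, 2031.
Next: March 2031 → March 12, 2031.

January 12, 2031; February 12, 2031; March 12, 2031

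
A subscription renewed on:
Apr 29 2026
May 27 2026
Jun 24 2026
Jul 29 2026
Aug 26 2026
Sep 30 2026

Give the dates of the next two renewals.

Oct 28 2026, Nov 25 2026

These are Wednesdays with 28, 28, 35, 28, 35-day gaps.
Each is the final Wednesday of its month — Apr 29 2026 is past the 28th, so '4th Wednesday' doesn't fit.
Last Wednesday of October 2026: Oct 28 2026.
Last Wednesday of November 2026: Nov 25 2026.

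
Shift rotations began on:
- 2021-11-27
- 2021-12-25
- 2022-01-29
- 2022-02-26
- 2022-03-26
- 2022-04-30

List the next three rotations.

All Saturdays; the gaps (28, 35, 28, 28, 35) vary with month length.
This is the last Saturday of each month.
May 2022 ends with Saturday 2022-05-28.
Last Saturday of June 2022: 2022-06-25.
Last Saturday of July 2022: 2022-07-30.

2022-05-28, 2022-06-25, 2022-07-30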